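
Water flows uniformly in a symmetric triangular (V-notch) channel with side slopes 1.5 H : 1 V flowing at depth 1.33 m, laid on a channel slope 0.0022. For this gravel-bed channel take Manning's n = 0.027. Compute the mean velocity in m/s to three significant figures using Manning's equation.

A = z·y² = 1.5×1.33² = 2.653 m²
P = 2y√(1+z²) = 2×1.33×√(1+1.5²) = 4.795 m
R = A/P = 2.653/4.795 = 0.5533 m
Q = (1/n)·A·R^(2/3)·S^(1/2) = (1/0.027) × 2.653 × 0.5533^(2/3) × 0.0022^(1/2) = 3.107 m³/s
V = Q/A = 3.107/2.653 = 1.171 m/s

1.17 m/s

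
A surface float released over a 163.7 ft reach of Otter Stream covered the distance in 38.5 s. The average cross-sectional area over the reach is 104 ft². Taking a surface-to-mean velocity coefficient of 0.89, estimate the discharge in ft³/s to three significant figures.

394 ft³/s

v_surface = L / t̄ = 163.7 / 38.5 = 4.252 ft/s
v_mean = 0.89 × 4.252 = 3.784 ft/s
Q = A × v_mean = 104 × 3.784 = 393.6 ft³/s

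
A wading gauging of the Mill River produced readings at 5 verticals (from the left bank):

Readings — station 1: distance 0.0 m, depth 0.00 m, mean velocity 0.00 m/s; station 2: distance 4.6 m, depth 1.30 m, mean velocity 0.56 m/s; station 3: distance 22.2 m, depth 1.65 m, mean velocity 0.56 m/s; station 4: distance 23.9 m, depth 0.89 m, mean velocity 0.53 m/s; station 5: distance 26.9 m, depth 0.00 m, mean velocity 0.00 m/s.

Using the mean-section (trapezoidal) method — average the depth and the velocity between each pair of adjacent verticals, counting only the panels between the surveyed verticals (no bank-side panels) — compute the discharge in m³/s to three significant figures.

16.9 m³/s

Panel 1-2: Δb = 4.6 m, d̄ = (0.00+1.30)/2 = 0.65, v̄ = (0.00+0.56)/2 = 0.28 → q = 4.6×0.65×0.28 = 0.8372 m³/s
Panel 2-3: Δb = 17.6 m, d̄ = (1.30+1.65)/2 = 1.475, v̄ = (0.56+0.56)/2 = 0.56 → q = 17.6×1.475×0.56 = 14.54 m³/s
Panel 3-4: Δb = 1.7 m, d̄ = (1.65+0.89)/2 = 1.27, v̄ = (0.56+0.53)/2 = 0.545 → q = 1.7×1.27×0.545 = 1.177 m³/s
Panel 4-5: Δb = 3 m, d̄ = (0.89+0.00)/2 = 0.445, v̄ = (0.53+0.00)/2 = 0.265 → q = 3×0.445×0.265 = 0.3538 m³/s
Q = Σ q = 16.91 m³/s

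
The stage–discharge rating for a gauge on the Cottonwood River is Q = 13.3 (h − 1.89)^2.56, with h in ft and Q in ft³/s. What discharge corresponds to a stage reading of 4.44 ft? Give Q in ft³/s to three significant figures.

146 ft³/s

Q = 13.3 × (4.44 − 1.89)^2.56 = 13.3 × 2.55^2.56 = 146.1 ft³/s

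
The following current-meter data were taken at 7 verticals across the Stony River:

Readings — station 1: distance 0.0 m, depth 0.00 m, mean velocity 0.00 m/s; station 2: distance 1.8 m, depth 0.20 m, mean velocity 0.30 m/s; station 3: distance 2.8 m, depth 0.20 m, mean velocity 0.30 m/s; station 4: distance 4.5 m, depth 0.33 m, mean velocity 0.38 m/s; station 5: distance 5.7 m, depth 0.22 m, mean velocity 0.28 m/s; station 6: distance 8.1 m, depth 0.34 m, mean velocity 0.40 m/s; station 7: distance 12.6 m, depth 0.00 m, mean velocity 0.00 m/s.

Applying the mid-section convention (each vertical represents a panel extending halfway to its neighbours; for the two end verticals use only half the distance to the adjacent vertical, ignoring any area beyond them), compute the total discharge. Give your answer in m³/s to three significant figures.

w_2 = (2.8 − 0.0)/2 = 1.4 m; q_2 = 0.30 × 0.20 × 1.4 = 0.08400 m³/s
w_3 = (4.5 − 1.8)/2 = 1.35 m; q_3 = 0.30 × 0.20 × 1.35 = 0.08100 m³/s
w_4 = (5.7 − 2.8)/2 = 1.45 m; q_4 = 0.38 × 0.33 × 1.45 = 0.1818 m³/s
w_5 = (8.1 − 4.5)/2 = 1.8 m; q_5 = 0.28 × 0.22 × 1.8 = 0.1109 m³/s
w_6 = (12.6 − 5.7)/2 = 3.45 m; q_6 = 0.40 × 0.34 × 3.45 = 0.4692 m³/s
Stations 1, 7 contribute zero (depth or velocity is 0).
Q = Σ qᵢ = 0.9269 m³/s

0.927 m³/s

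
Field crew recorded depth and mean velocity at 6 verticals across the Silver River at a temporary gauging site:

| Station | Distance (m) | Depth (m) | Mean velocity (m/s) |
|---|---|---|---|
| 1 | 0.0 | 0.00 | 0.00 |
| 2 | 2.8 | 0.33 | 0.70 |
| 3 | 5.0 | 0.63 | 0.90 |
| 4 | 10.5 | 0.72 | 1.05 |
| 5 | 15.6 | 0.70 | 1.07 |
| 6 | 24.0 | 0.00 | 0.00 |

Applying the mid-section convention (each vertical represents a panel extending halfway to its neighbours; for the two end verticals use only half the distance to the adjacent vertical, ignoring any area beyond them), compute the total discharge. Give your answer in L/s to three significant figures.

11800 L/s

w_2 = (5.0 − 0.0)/2 = 2.5 m; q_2 = 0.70 × 0.33 × 2.5 = 0.5775 m³/s
w_3 = (10.5 − 2.8)/2 = 3.85 m; q_3 = 0.90 × 0.63 × 3.85 = 2.183 m³/s
w_4 = (15.6 − 5.0)/2 = 5.3 m; q_4 = 1.05 × 0.72 × 5.3 = 4.007 m³/s
w_5 = (24.0 − 10.5)/2 = 6.75 m; q_5 = 1.07 × 0.70 × 6.75 = 5.056 m³/s
Stations 1, 6 contribute zero (depth or velocity is 0).
Q = Σ qᵢ = 11.82 m³/s
= 11.82 × 1000 = 11820 L/s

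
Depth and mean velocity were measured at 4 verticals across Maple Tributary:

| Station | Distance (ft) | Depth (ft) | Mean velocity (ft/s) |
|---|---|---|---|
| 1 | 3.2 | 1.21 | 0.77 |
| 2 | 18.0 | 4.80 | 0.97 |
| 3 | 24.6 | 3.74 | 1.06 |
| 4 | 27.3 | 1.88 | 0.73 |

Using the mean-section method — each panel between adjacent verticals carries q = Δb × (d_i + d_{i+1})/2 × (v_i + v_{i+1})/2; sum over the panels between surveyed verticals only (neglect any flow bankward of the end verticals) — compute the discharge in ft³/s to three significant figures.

Panel 1-2: Δb = 14.8 ft, d̄ = (1.21+4.80)/2 = 3.005, v̄ = (0.77+0.97)/2 = 0.87 → q = 14.8×3.005×0.87 = 38.69 ft³/s
Panel 2-3: Δb = 6.6 ft, d̄ = (4.80+3.74)/2 = 4.27, v̄ = (0.97+1.06)/2 = 1.015 → q = 6.6×4.27×1.015 = 28.60 ft³/s
Panel 3-4: Δb = 2.7 ft, d̄ = (3.74+1.88)/2 = 2.81, v̄ = (1.06+0.73)/2 = 0.895 → q = 2.7×2.81×0.895 = 6.790 ft³/s
Q = Σ q = 74.09 ft³/s

74.1 ft³/s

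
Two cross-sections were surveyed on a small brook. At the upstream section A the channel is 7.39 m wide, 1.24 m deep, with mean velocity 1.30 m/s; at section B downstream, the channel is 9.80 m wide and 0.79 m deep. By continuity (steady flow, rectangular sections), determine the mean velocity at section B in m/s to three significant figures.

1.54 m/s

Q = A₁V₁ = (7.39×1.24) × 1.30 = 11.91 m³/s
A₂ = 9.80 × 0.79 = 7.742 m²
V₂ = Q/A₂ = 11.91/7.742 = 1.539 m/s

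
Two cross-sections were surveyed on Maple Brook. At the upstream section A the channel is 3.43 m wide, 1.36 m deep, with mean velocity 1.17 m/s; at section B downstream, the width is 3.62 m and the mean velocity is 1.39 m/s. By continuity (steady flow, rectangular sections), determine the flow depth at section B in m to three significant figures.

1.08 m

Q = A₁V₁ = (3.43×1.36) × 1.17 = 5.458 m³/s
d₂ = Q/(b₂ V₂) = 5.458/(3.62×1.39) = 1.085 m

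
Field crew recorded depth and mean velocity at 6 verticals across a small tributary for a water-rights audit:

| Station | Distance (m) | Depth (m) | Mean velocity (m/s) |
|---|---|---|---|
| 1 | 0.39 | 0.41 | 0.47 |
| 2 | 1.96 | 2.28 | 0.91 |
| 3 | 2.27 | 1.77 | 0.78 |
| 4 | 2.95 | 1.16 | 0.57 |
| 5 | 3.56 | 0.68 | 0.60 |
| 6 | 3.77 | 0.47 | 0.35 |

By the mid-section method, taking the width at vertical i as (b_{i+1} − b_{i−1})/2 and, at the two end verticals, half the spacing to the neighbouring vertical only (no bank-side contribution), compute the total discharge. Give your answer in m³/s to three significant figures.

w_1 = (1.96 − 0.39)/2 = 0.785 m; q_1 = 0.47 × 0.41 × 0.785 = 0.1513 m³/s
w_2 = (2.27 − 0.39)/2 = 0.94 m; q_2 = 0.91 × 2.28 × 0.94 = 1.950 m³/s
w_3 = (2.95 − 1.96)/2 = 0.495 m; q_3 = 0.78 × 1.77 × 0.495 = 0.6834 m³/s
w_4 = (3.56 − 2.27)/2 = 0.645 m; q_4 = 0.57 × 1.16 × 0.645 = 0.4265 m³/s
w_5 = (3.77 − 2.95)/2 = 0.41 m; q_5 = 0.60 × 0.68 × 0.41 = 0.1673 m³/s
w_6 = (3.77 − 3.56)/2 = 0.105 m; q_6 = 0.35 × 0.47 × 0.105 = 0.01727 m³/s
Q = Σ qᵢ = 3.396 m³/s

3.40 m³/s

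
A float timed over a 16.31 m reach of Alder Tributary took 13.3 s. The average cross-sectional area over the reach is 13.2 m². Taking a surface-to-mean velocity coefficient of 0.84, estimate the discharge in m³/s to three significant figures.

v_surface = L / t̄ = 16.31 / 13.3 = 1.226 m/s
v_mean = 0.84 × 1.226 = 1.030 m/s
Q = A × v_mean = 13.2 × 1.030 = 13.60 m³/s

13.6 m³/s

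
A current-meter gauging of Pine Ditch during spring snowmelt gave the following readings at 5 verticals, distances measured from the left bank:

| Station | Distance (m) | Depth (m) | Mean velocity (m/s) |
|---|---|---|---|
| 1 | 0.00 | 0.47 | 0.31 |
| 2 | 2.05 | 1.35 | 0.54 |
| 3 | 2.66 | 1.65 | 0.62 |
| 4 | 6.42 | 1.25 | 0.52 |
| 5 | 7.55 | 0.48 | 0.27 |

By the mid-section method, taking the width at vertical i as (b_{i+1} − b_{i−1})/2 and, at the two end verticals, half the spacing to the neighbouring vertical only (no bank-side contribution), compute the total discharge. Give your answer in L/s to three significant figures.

w_1 = (2.05 − 0.00)/2 = 1.025 m; q_1 = 0.31 × 0.47 × 1.025 = 0.1493 m³/s
w_2 = (2.66 − 0.00)/2 = 1.33 m; q_2 = 0.54 × 1.35 × 1.33 = 0.9696 m³/s
w_3 = (6.42 − 2.05)/2 = 2.185 m; q_3 = 0.62 × 1.65 × 2.185 = 2.235 m³/s
w_4 = (7.55 − 2.66)/2 = 2.445 m; q_4 = 0.52 × 1.25 × 2.445 = 1.589 m³/s
w_5 = (7.55 − 6.42)/2 = 0.565 m; q_5 = 0.27 × 0.48 × 0.565 = 0.07322 m³/s
Q = Σ qᵢ = 5.017 m³/s
= 5.017 × 1000 = 5017 L/s

5020 L/s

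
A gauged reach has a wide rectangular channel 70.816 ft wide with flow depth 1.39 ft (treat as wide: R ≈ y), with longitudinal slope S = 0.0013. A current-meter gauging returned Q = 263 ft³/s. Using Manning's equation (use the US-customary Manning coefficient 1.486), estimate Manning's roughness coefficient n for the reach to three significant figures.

A = b·y = 70.816 × 1.39 = 98.43 ft²
Wide channel: R ≈ y = 1.39 ft
n = (1.486/Q)·A·R^(2/3)·S^(1/2) = (1.486/263) × 98.43 × 1.245 × 0.03606 = 0.02498

0.0250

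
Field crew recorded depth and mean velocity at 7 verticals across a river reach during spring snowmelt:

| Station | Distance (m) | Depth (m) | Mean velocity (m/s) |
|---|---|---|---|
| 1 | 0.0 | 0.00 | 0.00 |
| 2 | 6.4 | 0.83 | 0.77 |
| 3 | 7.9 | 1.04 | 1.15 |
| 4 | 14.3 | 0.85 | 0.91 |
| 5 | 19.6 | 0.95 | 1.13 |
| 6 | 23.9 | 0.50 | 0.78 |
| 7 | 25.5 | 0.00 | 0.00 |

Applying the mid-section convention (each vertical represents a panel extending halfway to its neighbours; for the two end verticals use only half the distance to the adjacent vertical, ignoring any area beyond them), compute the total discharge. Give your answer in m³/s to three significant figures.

w_2 = (7.9 − 0.0)/2 = 3.95 m; q_2 = 0.77 × 0.83 × 3.95 = 2.524 m³/s
w_3 = (14.3 − 6.4)/2 = 3.95 m; q_3 = 1.15 × 1.04 × 3.95 = 4.724 m³/s
w_4 = (19.6 − 7.9)/2 = 5.85 m; q_4 = 0.91 × 0.85 × 5.85 = 4.525 m³/s
w_5 = (23.9 − 14.3)/2 = 4.8 m; q_5 = 1.13 × 0.95 × 4.8 = 5.153 m³/s
w_6 = (25.5 − 19.6)/2 = 2.95 m; q_6 = 0.78 × 0.50 × 2.95 = 1.151 m³/s
Stations 1, 7 contribute zero (depth or velocity is 0).
Q = Σ qᵢ = 18.08 m³/s

18.1 m³/s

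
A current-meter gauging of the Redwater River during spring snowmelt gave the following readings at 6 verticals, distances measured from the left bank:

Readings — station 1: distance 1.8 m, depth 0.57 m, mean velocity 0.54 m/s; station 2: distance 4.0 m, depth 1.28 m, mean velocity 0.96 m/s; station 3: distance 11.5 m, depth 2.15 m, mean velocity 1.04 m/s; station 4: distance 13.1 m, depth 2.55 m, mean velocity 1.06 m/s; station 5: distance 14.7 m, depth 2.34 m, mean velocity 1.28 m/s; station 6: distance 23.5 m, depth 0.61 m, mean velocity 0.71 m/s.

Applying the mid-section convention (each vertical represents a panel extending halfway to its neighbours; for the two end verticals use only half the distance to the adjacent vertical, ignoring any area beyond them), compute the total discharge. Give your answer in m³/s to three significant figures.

38.3 m³/s

w_1 = (4.0 − 1.8)/2 = 1.1 m; q_1 = 0.54 × 0.57 × 1.1 = 0.3386 m³/s
w_2 = (11.5 − 1.8)/2 = 4.85 m; q_2 = 0.96 × 1.28 × 4.85 = 5.960 m³/s
w_3 = (13.1 − 4.0)/2 = 4.55 m; q_3 = 1.04 × 2.15 × 4.55 = 10.17 m³/s
w_4 = (14.7 − 11.5)/2 = 1.6 m; q_4 = 1.06 × 2.55 × 1.6 = 4.325 m³/s
w_5 = (23.5 − 13.1)/2 = 5.2 m; q_5 = 1.28 × 2.34 × 5.2 = 15.58 m³/s
w_6 = (23.5 − 14.7)/2 = 4.4 m; q_6 = 0.71 × 0.61 × 4.4 = 1.906 m³/s
Q = Σ qᵢ = 38.28 m³/s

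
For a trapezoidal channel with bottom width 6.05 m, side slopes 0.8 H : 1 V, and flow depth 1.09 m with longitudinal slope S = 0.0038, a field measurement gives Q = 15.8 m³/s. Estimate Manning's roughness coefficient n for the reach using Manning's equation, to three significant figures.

0.0265

A = (b + z·y)·y = (6.05 + 0.8×1.09)×1.09 = 7.545 m²
P = b + 2y√(1+z²) = 6.05 + 2×1.09×√(1+0.8²) = 8.842 m
R = A/P = 7.545/8.842 = 0.8533 m
n = (1/Q)·A·R^(2/3)·S^(1/2) = (1/15.8) × 7.545 × 0.8997 × 0.06164 = 0.02648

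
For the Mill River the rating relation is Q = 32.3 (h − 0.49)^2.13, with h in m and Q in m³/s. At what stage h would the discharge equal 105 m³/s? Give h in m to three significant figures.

h − h₀ = (Q/C)^(1/b) = (105/32.3)^(1/2.13) = 1.739 m
h = 0.49 + 1.739 = 2.229 m

2.23 m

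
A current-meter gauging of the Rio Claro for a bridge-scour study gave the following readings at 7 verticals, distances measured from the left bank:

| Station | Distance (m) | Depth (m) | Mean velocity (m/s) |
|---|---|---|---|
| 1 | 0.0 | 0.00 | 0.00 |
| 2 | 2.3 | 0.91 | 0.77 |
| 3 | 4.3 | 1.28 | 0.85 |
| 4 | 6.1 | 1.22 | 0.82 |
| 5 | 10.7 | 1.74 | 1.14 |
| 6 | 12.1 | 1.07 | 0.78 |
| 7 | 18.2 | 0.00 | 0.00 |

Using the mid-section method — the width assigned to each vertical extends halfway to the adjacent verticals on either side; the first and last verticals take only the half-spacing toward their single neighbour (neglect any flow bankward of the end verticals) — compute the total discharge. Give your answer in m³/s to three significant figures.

w_2 = (4.3 − 0.0)/2 = 2.15 m; q_2 = 0.77 × 0.91 × 2.15 = 1.507 m³/s
w_3 = (6.1 − 2.3)/2 = 1.9 m; q_3 = 0.85 × 1.28 × 1.9 = 2.067 m³/s
w_4 = (10.7 − 4.3)/2 = 3.2 m; q_4 = 0.82 × 1.22 × 3.2 = 3.201 m³/s
w_5 = (12.1 − 6.1)/2 = 3 m; q_5 = 1.14 × 1.74 × 3 = 5.951 m³/s
w_6 = (18.2 − 10.7)/2 = 3.75 m; q_6 = 0.78 × 1.07 × 3.75 = 3.130 m³/s
Stations 1, 7 contribute zero (depth or velocity is 0).
Q = Σ qᵢ = 15.86 m³/s

15.9 m³/s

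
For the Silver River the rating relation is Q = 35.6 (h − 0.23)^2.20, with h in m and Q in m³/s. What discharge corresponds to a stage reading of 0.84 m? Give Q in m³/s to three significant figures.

12.0 m³/s

Q = 35.6 × (0.84 − 0.23)^2.20 = 35.6 × 0.61^2.20 = 12.00 m³/s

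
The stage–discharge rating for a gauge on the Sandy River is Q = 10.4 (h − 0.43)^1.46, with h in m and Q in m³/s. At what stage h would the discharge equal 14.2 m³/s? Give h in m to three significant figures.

1.67 m

h − h₀ = (Q/C)^(1/b) = (14.2/10.4)^(1/1.46) = 1.238 m
h = 0.43 + 1.238 = 1.668 m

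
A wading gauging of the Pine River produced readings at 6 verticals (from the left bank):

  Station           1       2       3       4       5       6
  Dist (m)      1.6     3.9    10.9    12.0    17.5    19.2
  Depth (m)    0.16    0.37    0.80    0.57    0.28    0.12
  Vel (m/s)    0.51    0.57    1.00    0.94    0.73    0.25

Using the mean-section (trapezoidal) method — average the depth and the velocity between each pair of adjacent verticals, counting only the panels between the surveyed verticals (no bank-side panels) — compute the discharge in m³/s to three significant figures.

Panel 1-2: Δb = 2.3 m, d̄ = (0.16+0.37)/2 = 0.265, v̄ = (0.51+0.57)/2 = 0.54 → q = 2.3×0.265×0.54 = 0.3291 m³/s
Panel 2-3: Δb = 7 m, d̄ = (0.37+0.80)/2 = 0.585, v̄ = (0.57+1.00)/2 = 0.785 → q = 7×0.585×0.785 = 3.215 m³/s
Panel 3-4: Δb = 1.1 m, d̄ = (0.80+0.57)/2 = 0.685, v̄ = (1.00+0.94)/2 = 0.97 → q = 1.1×0.685×0.97 = 0.7309 m³/s
Panel 4-5: Δb = 5.5 m, d̄ = (0.57+0.28)/2 = 0.425, v̄ = (0.94+0.73)/2 = 0.835 → q = 5.5×0.425×0.835 = 1.952 m³/s
Panel 5-6: Δb = 1.7 m, d̄ = (0.28+0.12)/2 = 0.2, v̄ = (0.73+0.25)/2 = 0.49 → q = 1.7×0.2×0.49 = 0.1666 m³/s
Q = Σ q = 6.393 m³/s

6.39 m³/s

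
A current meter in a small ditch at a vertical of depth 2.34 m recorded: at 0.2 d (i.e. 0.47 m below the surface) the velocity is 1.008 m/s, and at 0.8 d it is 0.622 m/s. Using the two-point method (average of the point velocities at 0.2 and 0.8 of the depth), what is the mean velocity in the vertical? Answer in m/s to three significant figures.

0.815 m/s

v̄ = (1.008 + 0.622) / 2 = 0.8150 m/s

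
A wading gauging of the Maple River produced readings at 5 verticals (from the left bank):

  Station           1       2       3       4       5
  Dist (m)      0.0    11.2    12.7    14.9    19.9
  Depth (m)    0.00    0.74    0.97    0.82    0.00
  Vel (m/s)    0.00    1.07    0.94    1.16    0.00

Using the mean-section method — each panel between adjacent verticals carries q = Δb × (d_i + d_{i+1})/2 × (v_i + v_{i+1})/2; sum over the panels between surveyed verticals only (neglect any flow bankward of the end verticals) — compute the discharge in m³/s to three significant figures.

6.76 m³/s

Panel 1-2: Δb = 11.2 m, d̄ = (0.00+0.74)/2 = 0.37, v̄ = (0.00+1.07)/2 = 0.535 → q = 11.2×0.37×0.535 = 2.217 m³/s
Panel 2-3: Δb = 1.5 m, d̄ = (0.74+0.97)/2 = 0.855, v̄ = (1.07+0.94)/2 = 1.005 → q = 1.5×0.855×1.005 = 1.289 m³/s
Panel 3-4: Δb = 2.2 m, d̄ = (0.97+0.82)/2 = 0.895, v̄ = (0.94+1.16)/2 = 1.05 → q = 2.2×0.895×1.05 = 2.067 m³/s
Panel 4-5: Δb = 5 m, d̄ = (0.82+0.00)/2 = 0.41, v̄ = (1.16+0.00)/2 = 0.58 → q = 5×0.41×0.58 = 1.189 m³/s
Q = Σ q = 6.762 m³/s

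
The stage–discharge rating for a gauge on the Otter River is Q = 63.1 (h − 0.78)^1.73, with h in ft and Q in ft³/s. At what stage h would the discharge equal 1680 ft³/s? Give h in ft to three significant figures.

h − h₀ = (Q/C)^(1/b) = (1680/63.1)^(1/1.73) = 6.666 ft
h = 0.78 + 6.666 = 7.446 ft

7.45 ft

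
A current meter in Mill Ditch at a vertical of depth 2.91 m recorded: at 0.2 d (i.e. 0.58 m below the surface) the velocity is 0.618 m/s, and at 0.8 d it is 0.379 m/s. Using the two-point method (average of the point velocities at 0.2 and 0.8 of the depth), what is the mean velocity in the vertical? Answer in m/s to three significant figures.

0.499 m/s

v̄ = (0.618 + 0.379) / 2 = 0.4985 m/s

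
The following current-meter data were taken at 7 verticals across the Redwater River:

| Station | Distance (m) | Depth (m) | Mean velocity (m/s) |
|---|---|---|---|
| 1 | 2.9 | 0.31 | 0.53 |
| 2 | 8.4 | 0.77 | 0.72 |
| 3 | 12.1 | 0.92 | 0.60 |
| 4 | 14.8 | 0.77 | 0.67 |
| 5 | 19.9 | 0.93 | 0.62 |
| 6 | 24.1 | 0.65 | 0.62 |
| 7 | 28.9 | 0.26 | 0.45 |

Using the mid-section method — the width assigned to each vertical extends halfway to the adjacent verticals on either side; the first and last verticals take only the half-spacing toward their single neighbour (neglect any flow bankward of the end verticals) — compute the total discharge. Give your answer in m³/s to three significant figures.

w_1 = (8.4 − 2.9)/2 = 2.75 m; q_1 = 0.53 × 0.31 × 2.75 = 0.4518 m³/s
w_2 = (12.1 − 2.9)/2 = 4.6 m; q_2 = 0.72 × 0.77 × 4.6 = 2.550 m³/s
w_3 = (14.8 − 8.4)/2 = 3.2 m; q_3 = 0.60 × 0.92 × 3.2 = 1.766 m³/s
w_4 = (19.9 − 12.1)/2 = 3.9 m; q_4 = 0.67 × 0.77 × 3.9 = 2.012 m³/s
w_5 = (24.1 − 14.8)/2 = 4.65 m; q_5 = 0.62 × 0.93 × 4.65 = 2.681 m³/s
w_6 = (28.9 − 19.9)/2 = 4.5 m; q_6 = 0.62 × 0.65 × 4.5 = 1.814 m³/s
w_7 = (28.9 − 24.1)/2 = 2.4 m; q_7 = 0.45 × 0.26 × 2.4 = 0.2808 m³/s
Q = Σ qᵢ = 11.56 m³/s

11.6 m³/s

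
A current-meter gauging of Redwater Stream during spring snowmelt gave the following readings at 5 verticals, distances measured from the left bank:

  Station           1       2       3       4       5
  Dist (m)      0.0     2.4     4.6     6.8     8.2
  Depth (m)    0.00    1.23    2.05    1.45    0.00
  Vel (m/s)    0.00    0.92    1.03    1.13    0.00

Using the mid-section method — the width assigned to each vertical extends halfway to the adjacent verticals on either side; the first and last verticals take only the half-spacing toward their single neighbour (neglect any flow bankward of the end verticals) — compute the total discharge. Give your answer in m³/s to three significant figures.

10.2 m³/s

w_2 = (4.6 − 0.0)/2 = 2.3 m; q_2 = 0.92 × 1.23 × 2.3 = 2.603 m³/s
w_3 = (6.8 − 2.4)/2 = 2.2 m; q_3 = 1.03 × 2.05 × 2.2 = 4.645 m³/s
w_4 = (8.2 − 4.6)/2 = 1.8 m; q_4 = 1.13 × 1.45 × 1.8 = 2.949 m³/s
Stations 1, 5 contribute zero (depth or velocity is 0).
Q = Σ qᵢ = 10.20 m³/s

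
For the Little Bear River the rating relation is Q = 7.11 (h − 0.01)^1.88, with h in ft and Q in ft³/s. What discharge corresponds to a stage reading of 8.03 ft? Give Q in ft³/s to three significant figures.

356 ft³/s

Q = 7.11 × (8.03 − 0.01)^1.88 = 7.11 × 8.02^1.88 = 356.2 ft³/s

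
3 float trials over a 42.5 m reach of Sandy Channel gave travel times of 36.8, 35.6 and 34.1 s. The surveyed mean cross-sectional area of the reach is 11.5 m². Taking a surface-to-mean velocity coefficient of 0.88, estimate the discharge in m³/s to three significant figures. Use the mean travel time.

t̄ = (36.8 + 35.6 + 34.1) / 3 = 35.5 s
v_surface = L / t̄ = 42.5 / 35.5 = 1.197 m/s
v_mean = 0.88 × 1.197 = 1.054 m/s
Q = A × v_mean = 11.5 × 1.054 = 12.12 m³/s

12.1 m³/s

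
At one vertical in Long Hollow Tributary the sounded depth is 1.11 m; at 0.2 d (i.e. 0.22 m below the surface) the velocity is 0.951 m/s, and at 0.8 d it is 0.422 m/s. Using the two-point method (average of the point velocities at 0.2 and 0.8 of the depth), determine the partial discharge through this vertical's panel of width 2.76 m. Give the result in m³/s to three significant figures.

v̄ = (0.951 + 0.422) / 2 = 0.6865 m/s
q = v̄ × d × w = 0.6865 × 1.11 × 2.76 = 2.103 m³/s

2.10 m³/s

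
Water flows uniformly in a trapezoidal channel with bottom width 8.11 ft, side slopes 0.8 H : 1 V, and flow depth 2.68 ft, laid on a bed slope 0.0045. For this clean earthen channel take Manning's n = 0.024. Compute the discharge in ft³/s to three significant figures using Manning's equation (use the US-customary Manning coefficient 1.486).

A = (b + z·y)·y = (8.11 + 0.8×2.68)×2.68 = 27.48 ft²
P = b + 2y√(1+z²) = 8.11 + 2×2.68×√(1+0.8²) = 14.97 ft
R = A/P = 27.48/14.97 = 1.835 ft
Q = (1.486/n)·A·R^(2/3)·S^(1/2) = (1.486/0.024) × 27.48 × 1.835^(2/3) × 0.0045^(1/2) = 171.1 ft³/s

171 ft³/s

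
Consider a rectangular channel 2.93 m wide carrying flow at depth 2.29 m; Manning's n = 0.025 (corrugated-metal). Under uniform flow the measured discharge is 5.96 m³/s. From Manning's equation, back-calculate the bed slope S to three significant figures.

A = b·y = 2.93 × 2.29 = 6.710 m²
P = b + 2y = 2.93 + 2×2.29 = 7.510 m
R = A/P = 6.710/7.510 = 0.8934 m
S = (Q·n / (1·A·R^(2/3)))² = (5.96×0.025 / (1×6.710×0.9276))² = 0.0005731

0.000573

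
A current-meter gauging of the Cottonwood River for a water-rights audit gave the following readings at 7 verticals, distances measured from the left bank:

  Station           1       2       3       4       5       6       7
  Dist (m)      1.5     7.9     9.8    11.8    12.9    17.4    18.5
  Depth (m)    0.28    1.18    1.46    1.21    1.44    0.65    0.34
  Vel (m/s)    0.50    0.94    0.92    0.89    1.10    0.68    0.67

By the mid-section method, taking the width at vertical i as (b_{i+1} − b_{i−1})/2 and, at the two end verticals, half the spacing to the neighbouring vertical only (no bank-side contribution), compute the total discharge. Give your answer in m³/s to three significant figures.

w_1 = (7.9 − 1.5)/2 = 3.2 m; q_1 = 0.50 × 0.28 × 3.2 = 0.4480 m³/s
w_2 = (9.8 − 1.5)/2 = 4.15 m; q_2 = 0.94 × 1.18 × 4.15 = 4.603 m³/s
w_3 = (11.8 − 7.9)/2 = 1.95 m; q_3 = 0.92 × 1.46 × 1.95 = 2.619 m³/s
w_4 = (12.9 − 9.8)/2 = 1.55 m; q_4 = 0.89 × 1.21 × 1.55 = 1.669 m³/s
w_5 = (17.4 − 11.8)/2 = 2.8 m; q_5 = 1.10 × 1.44 × 2.8 = 4.435 m³/s
w_6 = (18.5 − 12.9)/2 = 2.8 m; q_6 = 0.68 × 0.65 × 2.8 = 1.238 m³/s
w_7 = (18.5 − 17.4)/2 = 0.55 m; q_7 = 0.67 × 0.34 × 0.55 = 0.1253 m³/s
Q = Σ qᵢ = 15.14 m³/s

15.1 m³/s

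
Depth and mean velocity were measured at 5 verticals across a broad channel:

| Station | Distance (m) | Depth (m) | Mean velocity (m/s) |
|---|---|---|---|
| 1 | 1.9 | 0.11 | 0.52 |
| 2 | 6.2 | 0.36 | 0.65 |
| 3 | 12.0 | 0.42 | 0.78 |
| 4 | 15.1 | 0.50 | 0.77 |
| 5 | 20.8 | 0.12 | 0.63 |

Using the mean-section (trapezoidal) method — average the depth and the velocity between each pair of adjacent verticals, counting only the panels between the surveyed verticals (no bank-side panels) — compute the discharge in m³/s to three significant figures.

Panel 1-2: Δb = 4.3 m, d̄ = (0.11+0.36)/2 = 0.235, v̄ = (0.52+0.65)/2 = 0.585 → q = 4.3×0.235×0.585 = 0.5911 m³/s
Panel 2-3: Δb = 5.8 m, d̄ = (0.36+0.42)/2 = 0.39, v̄ = (0.65+0.78)/2 = 0.715 → q = 5.8×0.39×0.715 = 1.617 m³/s
Panel 3-4: Δb = 3.1 m, d̄ = (0.42+0.50)/2 = 0.46, v̄ = (0.78+0.77)/2 = 0.775 → q = 3.1×0.46×0.775 = 1.105 m³/s
Panel 4-5: Δb = 5.7 m, d̄ = (0.50+0.12)/2 = 0.31, v̄ = (0.77+0.63)/2 = 0.7 → q = 5.7×0.31×0.7 = 1.237 m³/s
Q = Σ q = 4.551 m³/s

4.55 m³/s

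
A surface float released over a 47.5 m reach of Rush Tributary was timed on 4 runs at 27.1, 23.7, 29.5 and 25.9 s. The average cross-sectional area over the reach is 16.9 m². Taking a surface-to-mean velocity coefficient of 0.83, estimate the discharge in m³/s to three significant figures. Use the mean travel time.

t̄ = (27.1 + 23.7 + 29.5 + 25.9) / 4 = 26.55 s
v_surface = L / t̄ = 47.5 / 26.55 = 1.789 m/s
v_mean = 0.83 × 1.789 = 1.485 m/s
Q = A × v_mean = 16.9 × 1.485 = 25.10 m³/s

25.1 m³/s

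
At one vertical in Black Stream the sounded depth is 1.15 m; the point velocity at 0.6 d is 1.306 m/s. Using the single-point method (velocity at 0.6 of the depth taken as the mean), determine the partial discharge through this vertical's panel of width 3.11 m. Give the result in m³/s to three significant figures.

v̄ = v₀.₆ = 1.306 m/s
q = v̄ × d × w = 1.306 × 1.15 × 3.11 = 4.671 m³/s

4.67 m³/s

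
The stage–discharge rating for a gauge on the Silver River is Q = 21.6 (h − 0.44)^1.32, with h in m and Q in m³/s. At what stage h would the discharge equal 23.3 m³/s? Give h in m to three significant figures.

h − h₀ = (Q/C)^(1/b) = (23.3/21.6)^(1/1.32) = 1.059 m
h = 0.44 + 1.059 = 1.499 m

1.50 m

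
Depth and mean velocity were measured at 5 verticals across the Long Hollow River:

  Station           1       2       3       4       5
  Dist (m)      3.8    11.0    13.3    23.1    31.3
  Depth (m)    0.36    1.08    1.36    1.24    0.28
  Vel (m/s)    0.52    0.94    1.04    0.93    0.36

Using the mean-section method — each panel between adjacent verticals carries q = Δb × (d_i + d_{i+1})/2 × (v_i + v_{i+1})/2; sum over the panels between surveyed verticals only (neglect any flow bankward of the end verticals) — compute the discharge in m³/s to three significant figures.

Panel 1-2: Δb = 7.2 m, d̄ = (0.36+1.08)/2 = 0.72, v̄ = (0.52+0.94)/2 = 0.73 → q = 7.2×0.72×0.73 = 3.784 m³/s
Panel 2-3: Δb = 2.3 m, d̄ = (1.08+1.36)/2 = 1.22, v̄ = (0.94+1.04)/2 = 0.99 → q = 2.3×1.22×0.99 = 2.778 m³/s
Panel 3-4: Δb = 9.8 m, d̄ = (1.36+1.24)/2 = 1.3, v̄ = (1.04+0.93)/2 = 0.985 → q = 9.8×1.3×0.985 = 12.55 m³/s
Panel 4-5: Δb = 8.2 m, d̄ = (1.24+0.28)/2 = 0.76, v̄ = (0.93+0.36)/2 = 0.645 → q = 8.2×0.76×0.645 = 4.020 m³/s
Q = Σ q = 23.13 m³/s

23.1 m³/s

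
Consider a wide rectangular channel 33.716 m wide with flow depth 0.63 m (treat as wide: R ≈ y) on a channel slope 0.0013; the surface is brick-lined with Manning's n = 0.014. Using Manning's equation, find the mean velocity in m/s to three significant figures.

A = b·y = 33.716 × 0.63 = 21.24 m²
Wide channel: R ≈ y = 0.63 m
Q = (1/n)·A·R^(2/3)·S^(1/2) = (1/0.014) × 21.24 × 0.6300^(2/3) × 0.0013^(1/2) = 40.20 m³/s
V = Q/A = 40.20/21.24 = 1.893 m/s

1.89 m/s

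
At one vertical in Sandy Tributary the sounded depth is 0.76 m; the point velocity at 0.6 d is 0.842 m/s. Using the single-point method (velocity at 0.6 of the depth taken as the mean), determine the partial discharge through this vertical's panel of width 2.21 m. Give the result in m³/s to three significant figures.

1.41 m³/s

v̄ = v₀.₆ = 0.842 m/s
q = v̄ × d × w = 0.8420 × 0.76 × 2.21 = 1.414 m³/s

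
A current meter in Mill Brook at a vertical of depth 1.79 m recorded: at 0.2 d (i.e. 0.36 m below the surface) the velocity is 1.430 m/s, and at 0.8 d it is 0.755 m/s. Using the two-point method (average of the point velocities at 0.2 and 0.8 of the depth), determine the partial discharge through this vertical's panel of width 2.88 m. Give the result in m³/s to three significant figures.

v̄ = (1.430 + 0.755) / 2 = 1.093 m/s
q = v̄ × d × w = 1.093 × 1.79 × 2.88 = 5.632 m³/s

5.63 m³/s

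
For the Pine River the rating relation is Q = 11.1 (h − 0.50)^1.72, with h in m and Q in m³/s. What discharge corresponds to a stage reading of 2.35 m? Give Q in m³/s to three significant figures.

Q = 11.1 × (2.35 − 0.50)^1.72 = 11.1 × 1.85^1.72 = 31.98 m³/s

32.0 m³/s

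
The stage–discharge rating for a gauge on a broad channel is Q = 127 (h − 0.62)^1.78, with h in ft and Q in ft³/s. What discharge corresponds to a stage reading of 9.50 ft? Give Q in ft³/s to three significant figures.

6190 ft³/s

Q = 127 × (9.50 − 0.62)^1.78 = 127 × 8.88^1.78 = 6194 ft³/s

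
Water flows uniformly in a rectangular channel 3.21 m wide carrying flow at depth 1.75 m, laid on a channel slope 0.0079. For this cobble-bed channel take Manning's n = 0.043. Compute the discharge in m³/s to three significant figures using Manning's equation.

A = b·y = 3.21 × 1.75 = 5.618 m²
P = b + 2y = 3.21 + 2×1.75 = 6.710 m
R = A/P = 5.618/6.710 = 0.8372 m
Q = (1/n)·A·R^(2/3)·S^(1/2) = (1/0.043) × 5.618 × 0.8372^(2/3) × 0.0079^(1/2) = 10.31 m³/s

10.3 m³/s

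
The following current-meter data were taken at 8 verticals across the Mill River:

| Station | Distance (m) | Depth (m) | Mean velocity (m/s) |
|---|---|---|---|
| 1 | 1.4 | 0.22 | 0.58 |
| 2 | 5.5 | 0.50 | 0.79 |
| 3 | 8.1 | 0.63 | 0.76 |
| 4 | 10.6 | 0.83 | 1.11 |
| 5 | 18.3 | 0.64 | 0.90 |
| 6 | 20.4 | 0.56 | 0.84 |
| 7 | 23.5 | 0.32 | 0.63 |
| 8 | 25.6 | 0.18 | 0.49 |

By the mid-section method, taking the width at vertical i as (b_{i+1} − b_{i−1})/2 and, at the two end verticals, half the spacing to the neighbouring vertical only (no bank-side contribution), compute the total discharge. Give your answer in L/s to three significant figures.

12200 L/s

w_1 = (5.5 − 1.4)/2 = 2.05 m; q_1 = 0.58 × 0.22 × 2.05 = 0.2616 m³/s
w_2 = (8.1 − 1.4)/2 = 3.35 m; q_2 = 0.79 × 0.50 × 3.35 = 1.323 m³/s
w_3 = (10.6 − 5.5)/2 = 2.55 m; q_3 = 0.76 × 0.63 × 2.55 = 1.221 m³/s
w_4 = (18.3 − 8.1)/2 = 5.1 m; q_4 = 1.11 × 0.83 × 5.1 = 4.699 m³/s
w_5 = (20.4 − 10.6)/2 = 4.9 m; q_5 = 0.90 × 0.64 × 4.9 = 2.822 m³/s
w_6 = (23.5 − 18.3)/2 = 2.6 m; q_6 = 0.84 × 0.56 × 2.6 = 1.223 m³/s
w_7 = (25.6 − 20.4)/2 = 2.6 m; q_7 = 0.63 × 0.32 × 2.6 = 0.5242 m³/s
w_8 = (25.6 − 23.5)/2 = 1.05 m; q_8 = 0.49 × 0.18 × 1.05 = 0.09261 m³/s
Q = Σ qᵢ = 12.17 m³/s
= 12.17 × 1000 = 12170 L/s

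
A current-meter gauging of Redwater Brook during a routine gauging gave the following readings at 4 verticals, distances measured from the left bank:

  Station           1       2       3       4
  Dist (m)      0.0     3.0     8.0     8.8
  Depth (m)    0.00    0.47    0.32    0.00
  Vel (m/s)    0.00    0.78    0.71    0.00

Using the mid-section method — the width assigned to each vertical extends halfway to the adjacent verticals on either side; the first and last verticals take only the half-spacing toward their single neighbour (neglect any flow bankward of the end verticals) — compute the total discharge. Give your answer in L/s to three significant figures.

2130 L/s

w_2 = (8.0 − 0.0)/2 = 4 m; q_2 = 0.78 × 0.47 × 4 = 1.466 m³/s
w_3 = (8.8 − 3.0)/2 = 2.9 m; q_3 = 0.71 × 0.32 × 2.9 = 0.6589 m³/s
Stations 1, 4 contribute zero (depth or velocity is 0).
Q = Σ qᵢ = 2.125 m³/s
= 2.125 × 1000 = 2125 L/s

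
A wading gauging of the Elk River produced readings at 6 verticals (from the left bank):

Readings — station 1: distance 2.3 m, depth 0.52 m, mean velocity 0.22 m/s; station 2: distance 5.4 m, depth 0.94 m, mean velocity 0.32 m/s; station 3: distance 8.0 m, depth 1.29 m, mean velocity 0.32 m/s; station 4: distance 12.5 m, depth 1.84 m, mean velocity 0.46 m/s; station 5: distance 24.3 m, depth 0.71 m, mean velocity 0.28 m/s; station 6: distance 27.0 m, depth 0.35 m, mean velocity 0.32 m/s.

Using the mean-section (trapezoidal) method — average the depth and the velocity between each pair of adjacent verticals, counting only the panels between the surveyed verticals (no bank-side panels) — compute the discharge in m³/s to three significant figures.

Panel 1-2: Δb = 3.1 m, d̄ = (0.52+0.94)/2 = 0.73, v̄ = (0.22+0.32)/2 = 0.27 → q = 3.1×0.73×0.27 = 0.6110 m³/s
Panel 2-3: Δb = 2.6 m, d̄ = (0.94+1.29)/2 = 1.115, v̄ = (0.32+0.32)/2 = 0.32 → q = 2.6×1.115×0.32 = 0.9277 m³/s
Panel 3-4: Δb = 4.5 m, d̄ = (1.29+1.84)/2 = 1.565, v̄ = (0.32+0.46)/2 = 0.39 → q = 4.5×1.565×0.39 = 2.747 m³/s
Panel 4-5: Δb = 11.8 m, d̄ = (1.84+0.71)/2 = 1.275, v̄ = (0.46+0.28)/2 = 0.37 → q = 11.8×1.275×0.37 = 5.567 m³/s
Panel 5-6: Δb = 2.7 m, d̄ = (0.71+0.35)/2 = 0.53, v̄ = (0.28+0.32)/2 = 0.3 → q = 2.7×0.53×0.3 = 0.4293 m³/s
Q = Σ q = 10.28 m³/s

10.3 m³/s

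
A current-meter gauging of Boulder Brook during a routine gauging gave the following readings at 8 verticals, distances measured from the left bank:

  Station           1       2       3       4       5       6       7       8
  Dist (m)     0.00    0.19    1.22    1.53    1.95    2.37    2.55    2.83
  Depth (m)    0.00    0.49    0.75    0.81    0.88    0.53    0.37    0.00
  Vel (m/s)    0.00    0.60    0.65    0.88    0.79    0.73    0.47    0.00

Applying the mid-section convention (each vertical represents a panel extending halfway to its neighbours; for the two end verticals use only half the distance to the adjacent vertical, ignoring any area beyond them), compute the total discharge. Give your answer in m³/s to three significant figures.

w_2 = (1.22 − 0.00)/2 = 0.61 m; q_2 = 0.60 × 0.49 × 0.61 = 0.1793 m³/s
w_3 = (1.53 − 0.19)/2 = 0.67 m; q_3 = 0.65 × 0.75 × 0.67 = 0.3266 m³/s
w_4 = (1.95 − 1.22)/2 = 0.365 m; q_4 = 0.88 × 0.81 × 0.365 = 0.2602 m³/s
w_5 = (2.37 − 1.53)/2 = 0.42 m; q_5 = 0.79 × 0.88 × 0.42 = 0.2920 m³/s
w_6 = (2.55 − 1.95)/2 = 0.3 m; q_6 = 0.73 × 0.53 × 0.3 = 0.1161 m³/s
w_7 = (2.83 − 2.37)/2 = 0.23 m; q_7 = 0.47 × 0.37 × 0.23 = 0.04000 m³/s
Stations 1, 8 contribute zero (depth or velocity is 0).
Q = Σ qᵢ = 1.214 m³/s

1.21 m³/s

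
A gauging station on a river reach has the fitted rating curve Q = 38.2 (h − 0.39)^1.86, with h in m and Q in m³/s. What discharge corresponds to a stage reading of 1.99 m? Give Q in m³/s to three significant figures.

91.6 m³/s

Q = 38.2 × (1.99 − 0.39)^1.86 = 38.2 × 1.6^1.86 = 91.56 m³/s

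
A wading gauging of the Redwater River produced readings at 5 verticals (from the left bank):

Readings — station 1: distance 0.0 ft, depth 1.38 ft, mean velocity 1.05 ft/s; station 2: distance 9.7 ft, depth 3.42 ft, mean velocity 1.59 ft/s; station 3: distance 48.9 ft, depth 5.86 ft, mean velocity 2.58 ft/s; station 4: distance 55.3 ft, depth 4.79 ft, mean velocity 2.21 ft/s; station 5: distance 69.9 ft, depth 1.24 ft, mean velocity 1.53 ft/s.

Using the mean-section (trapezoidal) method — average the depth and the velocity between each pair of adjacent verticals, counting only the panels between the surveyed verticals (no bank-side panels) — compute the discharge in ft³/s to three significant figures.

574 ft³/s

Panel 1-2: Δb = 9.7 ft, d̄ = (1.38+3.42)/2 = 2.4, v̄ = (1.05+1.59)/2 = 1.32 → q = 9.7×2.4×1.32 = 30.73 ft³/s
Panel 2-3: Δb = 39.2 ft, d̄ = (3.42+5.86)/2 = 4.64, v̄ = (1.59+2.58)/2 = 2.085 → q = 39.2×4.64×2.085 = 379.2 ft³/s
Panel 3-4: Δb = 6.4 ft, d̄ = (5.86+4.79)/2 = 5.325, v̄ = (2.58+2.21)/2 = 2.395 → q = 6.4×5.325×2.395 = 81.62 ft³/s
Panel 4-5: Δb = 14.6 ft, d̄ = (4.79+1.24)/2 = 3.015, v̄ = (2.21+1.53)/2 = 1.87 → q = 14.6×3.015×1.87 = 82.32 ft³/s
Q = Σ q = 573.9 ft³/s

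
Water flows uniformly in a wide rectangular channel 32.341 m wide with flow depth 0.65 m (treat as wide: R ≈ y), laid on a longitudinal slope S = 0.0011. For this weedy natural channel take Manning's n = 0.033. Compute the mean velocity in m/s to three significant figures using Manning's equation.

0.754 m/s

A = b·y = 32.341 × 0.65 = 21.02 m²
Wide channel: R ≈ y = 0.65 m
Q = (1/n)·A·R^(2/3)·S^(1/2) = (1/0.033) × 21.02 × 0.6500^(2/3) × 0.0011^(1/2) = 15.85 m³/s
V = Q/A = 15.85/21.02 = 0.7542 m/s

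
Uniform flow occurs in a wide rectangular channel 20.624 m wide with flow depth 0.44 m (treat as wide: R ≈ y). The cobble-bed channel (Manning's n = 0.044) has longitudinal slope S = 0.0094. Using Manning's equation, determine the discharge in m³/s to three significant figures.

A = b·y = 20.624 × 0.44 = 9.075 m²
Wide channel: R ≈ y = 0.44 m
Q = (1/n)·A·R^(2/3)·S^(1/2) = (1/0.044) × 9.075 × 0.4400^(2/3) × 0.0094^(1/2) = 11.57 m³/s

11.6 m³/s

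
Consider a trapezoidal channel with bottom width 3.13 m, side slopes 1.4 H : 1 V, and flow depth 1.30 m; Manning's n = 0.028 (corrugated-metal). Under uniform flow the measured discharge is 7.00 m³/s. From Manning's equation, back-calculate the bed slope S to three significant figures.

0.00116

A = (b + z·y)·y = (3.13 + 1.4×1.30)×1.30 = 6.435 m²
P = b + 2y√(1+z²) = 3.13 + 2×1.30×√(1+1.4²) = 7.603 m
R = A/P = 6.435/7.603 = 0.8464 m
S = (Q·n / (1·A·R^(2/3)))² = (7.00×0.028 / (1×6.435×0.8947))² = 0.001159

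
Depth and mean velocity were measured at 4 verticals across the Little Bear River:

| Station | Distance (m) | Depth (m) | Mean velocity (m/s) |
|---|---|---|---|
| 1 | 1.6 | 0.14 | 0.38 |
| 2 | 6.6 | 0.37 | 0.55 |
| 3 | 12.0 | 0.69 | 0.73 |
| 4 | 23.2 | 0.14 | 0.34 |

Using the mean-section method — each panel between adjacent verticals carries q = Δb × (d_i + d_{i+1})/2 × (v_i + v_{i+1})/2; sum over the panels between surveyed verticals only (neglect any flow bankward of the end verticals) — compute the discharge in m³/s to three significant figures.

4.91 m³/s

Panel 1-2: Δb = 5 m, d̄ = (0.14+0.37)/2 = 0.255, v̄ = (0.38+0.55)/2 = 0.465 → q = 5×0.255×0.465 = 0.5929 m³/s
Panel 2-3: Δb = 5.4 m, d̄ = (0.37+0.69)/2 = 0.53, v̄ = (0.55+0.73)/2 = 0.64 → q = 5.4×0.53×0.64 = 1.832 m³/s
Panel 3-4: Δb = 11.2 m, d̄ = (0.69+0.14)/2 = 0.415, v̄ = (0.73+0.34)/2 = 0.535 → q = 11.2×0.415×0.535 = 2.487 m³/s
Q = Σ q = 4.911 m³/s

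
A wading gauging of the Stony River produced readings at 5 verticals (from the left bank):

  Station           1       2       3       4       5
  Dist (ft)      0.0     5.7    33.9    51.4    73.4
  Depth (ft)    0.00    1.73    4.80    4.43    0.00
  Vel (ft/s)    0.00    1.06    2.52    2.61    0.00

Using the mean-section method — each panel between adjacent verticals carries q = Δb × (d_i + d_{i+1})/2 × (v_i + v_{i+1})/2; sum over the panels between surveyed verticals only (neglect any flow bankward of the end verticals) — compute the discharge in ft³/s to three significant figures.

Panel 1-2: Δb = 5.7 ft, d̄ = (0.00+1.73)/2 = 0.865, v̄ = (0.00+1.06)/2 = 0.53 → q = 5.7×0.865×0.53 = 2.613 ft³/s
Panel 2-3: Δb = 28.2 ft, d̄ = (1.73+4.80)/2 = 3.265, v̄ = (1.06+2.52)/2 = 1.79 → q = 28.2×3.265×1.79 = 164.8 ft³/s
Panel 3-4: Δb = 17.5 ft, d̄ = (4.80+4.43)/2 = 4.615, v̄ = (2.52+2.61)/2 = 2.565 → q = 17.5×4.615×2.565 = 207.2 ft³/s
Panel 4-5: Δb = 22 ft, d̄ = (4.43+0.00)/2 = 2.215, v̄ = (2.61+0.00)/2 = 1.305 → q = 22×2.215×1.305 = 63.59 ft³/s
Q = Σ q = 438.2 ft³/s

438 ft³/s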